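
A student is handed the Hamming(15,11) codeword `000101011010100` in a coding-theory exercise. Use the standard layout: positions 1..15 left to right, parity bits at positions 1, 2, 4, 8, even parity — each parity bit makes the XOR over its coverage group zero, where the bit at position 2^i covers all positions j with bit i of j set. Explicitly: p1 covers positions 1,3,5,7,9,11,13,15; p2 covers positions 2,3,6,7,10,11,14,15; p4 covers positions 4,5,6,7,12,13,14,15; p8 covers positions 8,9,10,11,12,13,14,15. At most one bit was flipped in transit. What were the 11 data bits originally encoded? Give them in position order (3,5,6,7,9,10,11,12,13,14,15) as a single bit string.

01101010100

s1: b1⊕b3⊕b5⊕b7⊕b9⊕b11⊕b13⊕b15 = 0⊕0⊕0⊕0⊕1⊕1⊕1⊕0 = 1
s2: b2⊕b3⊕b6⊕b7⊕b10⊕b11⊕b14⊕b15 = 0⊕0⊕1⊕0⊕0⊕1⊕0⊕0 = 0
s4: b4⊕b5⊕b6⊕b7⊕b12⊕b13⊕b14⊕b15 = 1⊕0⊕1⊕0⊕0⊕1⊕0⊕0 = 1
s8: b8⊕b9⊕b10⊕b11⊕b12⊕b13⊕b14⊕b15 = 1⊕1⊕0⊕1⊕0⊕1⊕0⊕0 = 0
Syndrome (s8...s1) = 0101 → position 5.
Flip bit 5: corrected codeword = 000111011010100
Data bits at positions 3,5,6,7,9,10,11,12,13,14,15: 01101010100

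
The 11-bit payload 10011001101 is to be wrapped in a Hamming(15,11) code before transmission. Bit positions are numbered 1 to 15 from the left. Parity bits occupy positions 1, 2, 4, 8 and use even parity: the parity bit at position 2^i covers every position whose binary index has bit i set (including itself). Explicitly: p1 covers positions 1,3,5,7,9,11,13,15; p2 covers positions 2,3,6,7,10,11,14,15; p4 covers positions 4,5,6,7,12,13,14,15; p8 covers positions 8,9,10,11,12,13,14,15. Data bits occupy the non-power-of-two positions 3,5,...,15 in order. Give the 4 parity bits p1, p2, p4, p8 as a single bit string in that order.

Place data bits at non-power-of-two positions: b3=1, b5=0, b6=0, b7=1, b9=1, b10=0, b11=0, b12=1, b13=1, b14=0, b15=1.
p1 = XOR of data positions {3,5,7,9,11,13,15} = 1⊕0⊕1⊕1⊕0⊕1⊕1 = 1
p2 = XOR of data positions {3,6,7,10,11,14,15} = 1⊕0⊕1⊕0⊕0⊕0⊕1 = 1
p4 = XOR of data positions {5,6,7,12,13,14,15} = 0⊕0⊕1⊕1⊕1⊕0⊕1 = 0
p8 = XOR of data positions {9,10,11,12,13,14,15} = 1⊕0⊕0⊕1⊕1⊕0⊕1 = 0
Parity bits p1,p2,p4,p8 = 1100

1100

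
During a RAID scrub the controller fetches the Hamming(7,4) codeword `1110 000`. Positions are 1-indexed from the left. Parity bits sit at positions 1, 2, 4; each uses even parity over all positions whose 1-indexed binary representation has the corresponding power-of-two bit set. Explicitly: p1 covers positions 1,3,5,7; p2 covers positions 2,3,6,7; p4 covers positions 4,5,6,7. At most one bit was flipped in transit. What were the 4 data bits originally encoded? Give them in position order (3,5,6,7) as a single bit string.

1000

s1: b1⊕b3⊕b5⊕b7 = 1⊕1⊕0⊕0 = 0
s2: b2⊕b3⊕b6⊕b7 = 1⊕1⊕0⊕0 = 0
s4: b4⊕b5⊕b6⊕b7 = 0⊕0⊕0⊕0 = 0
Syndrome (s4...s1) = 000 → position 0 (no error).
No correction needed.
Data bits at positions 3,5,6,7: 1000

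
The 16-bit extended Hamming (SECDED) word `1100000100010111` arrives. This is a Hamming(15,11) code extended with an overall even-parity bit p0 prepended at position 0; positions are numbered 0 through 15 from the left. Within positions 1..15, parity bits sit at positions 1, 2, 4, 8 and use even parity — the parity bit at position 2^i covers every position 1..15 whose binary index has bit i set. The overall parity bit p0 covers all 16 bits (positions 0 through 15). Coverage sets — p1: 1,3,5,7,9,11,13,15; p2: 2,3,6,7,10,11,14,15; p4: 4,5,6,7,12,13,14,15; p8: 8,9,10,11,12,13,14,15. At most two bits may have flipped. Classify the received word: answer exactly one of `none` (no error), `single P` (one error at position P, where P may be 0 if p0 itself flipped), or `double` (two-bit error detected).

single 1

s1: b1⊕b3⊕b5⊕b7⊕b9⊕b11⊕b13⊕b15 = 1⊕0⊕0⊕1⊕0⊕1⊕1⊕1 = 1
s2: b2⊕b3⊕b6⊕b7⊕b10⊕b11⊕b14⊕b15 = 0⊕0⊕0⊕1⊕0⊕1⊕1⊕1 = 0
s4: b4⊕b5⊕b6⊕b7⊕b12⊕b13⊕b14⊕b15 = 0⊕0⊕0⊕1⊕0⊕1⊕1⊕1 = 0
s8: b8⊕b9⊕b10⊕b11⊕b12⊕b13⊕b14⊕b15 = 0⊕0⊕0⊕1⊕0⊕1⊕1⊕1 = 0
Syndrome (s8...s1) = 0001 → position 1.
Overall parity (XOR of all 16 bits, including p0): 1⊕1⊕0⊕0⊕0⊕0⊕0⊕1⊕0⊕0⊕0⊕1⊕0⊕1⊕1⊕1 = 1
Overall=1, syndrome position=1 → single-bit error at position 1.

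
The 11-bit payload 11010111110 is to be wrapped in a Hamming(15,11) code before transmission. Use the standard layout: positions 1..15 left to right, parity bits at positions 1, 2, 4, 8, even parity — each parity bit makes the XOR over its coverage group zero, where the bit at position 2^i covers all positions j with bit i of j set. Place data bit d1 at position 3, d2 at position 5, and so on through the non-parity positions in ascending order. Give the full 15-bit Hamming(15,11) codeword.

Place data bits at non-power-of-two positions: b3=1, b5=1, b6=0, b7=1, b9=0, b10=1, b11=1, b12=1, b13=1, b14=1, b15=0.
p1 = XOR of data positions {3,5,7,9,11,13,15} = 1⊕1⊕1⊕0⊕1⊕1⊕0 = 1
p2 = XOR of data positions {3,6,7,10,11,14,15} = 1⊕0⊕1⊕1⊕1⊕1⊕0 = 1
p4 = XOR of data positions {5,6,7,12,13,14,15} = 1⊕0⊕1⊕1⊕1⊕1⊕0 = 1
p8 = XOR of data positions {9,10,11,12,13,14,15} = 0⊕1⊕1⊕1⊕1⊕1⊕0 = 1
Codeword b1..b15 = 111110110111110

111110110111110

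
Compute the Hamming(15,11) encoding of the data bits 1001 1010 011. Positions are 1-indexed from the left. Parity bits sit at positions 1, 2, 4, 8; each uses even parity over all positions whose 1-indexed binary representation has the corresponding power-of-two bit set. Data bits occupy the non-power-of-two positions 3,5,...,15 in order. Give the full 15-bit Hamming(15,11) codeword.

111100101010011

Place data bits at non-power-of-two positions: b3=1, b5=0, b6=0, b7=1, b9=1, b10=0, b11=1, b12=0, b13=0, b14=1, b15=1.
p1 = XOR of data positions {3,5,7,9,11,13,15} = 1⊕0⊕1⊕1⊕1⊕0⊕1 = 1
p2 = XOR of data positions {3,6,7,10,11,14,15} = 1⊕0⊕1⊕0⊕1⊕1⊕1 = 1
p4 = XOR of data positions {5,6,7,12,13,14,15} = 0⊕0⊕1⊕0⊕0⊕1⊕1 = 1
p8 = XOR of data positions {9,10,11,12,13,14,15} = 1⊕0⊕1⊕0⊕0⊕1⊕1 = 0
Codeword b1..b15 = 111100101010011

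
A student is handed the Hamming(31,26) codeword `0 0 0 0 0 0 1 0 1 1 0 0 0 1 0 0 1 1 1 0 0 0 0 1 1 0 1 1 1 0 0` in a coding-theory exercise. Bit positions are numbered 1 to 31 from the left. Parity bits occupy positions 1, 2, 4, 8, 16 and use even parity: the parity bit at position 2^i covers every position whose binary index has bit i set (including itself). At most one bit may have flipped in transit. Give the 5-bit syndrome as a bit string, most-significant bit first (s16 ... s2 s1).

s1: b1⊕b3⊕b5⊕b7⊕b9⊕b11⊕b13⊕b15⊕b17⊕b19⊕b21⊕b23⊕b25⊕b27⊕b29⊕b31 = 0⊕0⊕0⊕1⊕1⊕0⊕0⊕0⊕1⊕1⊕0⊕0⊕1⊕1⊕1⊕0 = 1
s2: b2⊕b3⊕b6⊕b7⊕b10⊕b11⊕b14⊕b15⊕b18⊕b19⊕b22⊕b23⊕b26⊕b27⊕b30⊕b31 = 0⊕0⊕0⊕1⊕1⊕0⊕1⊕0⊕1⊕1⊕0⊕0⊕0⊕1⊕0⊕0 = 0
s4: b4⊕b5⊕b6⊕b7⊕b12⊕b13⊕b14⊕b15⊕b20⊕b21⊕b22⊕b23⊕b28⊕b29⊕b30⊕b31 = 0⊕0⊕0⊕1⊕0⊕0⊕1⊕0⊕0⊕0⊕0⊕0⊕1⊕1⊕0⊕0 = 0
s8: b8⊕b9⊕b10⊕b11⊕b12⊕b13⊕b14⊕b15⊕b24⊕b25⊕b26⊕b27⊕b28⊕b29⊕b30⊕b31 = 0⊕1⊕1⊕0⊕0⊕0⊕1⊕0⊕1⊕1⊕0⊕1⊕1⊕1⊕0⊕0 = 0
s16: b16⊕b17⊕b18⊕b19⊕b20⊕b21⊕b22⊕b23⊕b24⊕b25⊕b26⊕b27⊕b28⊕b29⊕b30⊕b31 = 0⊕1⊕1⊕1⊕0⊕0⊕0⊕0⊕1⊕1⊕0⊕1⊕1⊕1⊕0⊕0 = 0
Syndrome (s16...s1) = 00001 → position 1.

00001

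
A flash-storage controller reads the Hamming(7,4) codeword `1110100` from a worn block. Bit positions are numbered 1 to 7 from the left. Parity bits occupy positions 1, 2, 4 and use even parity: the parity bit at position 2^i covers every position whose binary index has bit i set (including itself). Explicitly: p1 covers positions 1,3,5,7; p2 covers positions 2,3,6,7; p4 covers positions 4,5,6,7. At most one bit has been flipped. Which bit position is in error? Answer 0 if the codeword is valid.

5

s1: b1⊕b3⊕b5⊕b7 = 1⊕1⊕1⊕0 = 1
s2: b2⊕b3⊕b6⊕b7 = 1⊕1⊕0⊕0 = 0
s4: b4⊕b5⊕b6⊕b7 = 0⊕1⊕0⊕0 = 1
Syndrome (s4...s1) = 101 → position 5.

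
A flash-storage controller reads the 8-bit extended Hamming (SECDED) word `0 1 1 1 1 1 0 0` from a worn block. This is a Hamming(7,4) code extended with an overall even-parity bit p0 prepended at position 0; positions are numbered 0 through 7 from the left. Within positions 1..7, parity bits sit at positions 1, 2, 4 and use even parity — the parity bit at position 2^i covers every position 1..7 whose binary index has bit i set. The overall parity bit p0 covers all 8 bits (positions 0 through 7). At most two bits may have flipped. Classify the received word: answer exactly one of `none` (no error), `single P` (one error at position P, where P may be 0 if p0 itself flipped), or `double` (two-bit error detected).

s1: b1⊕b3⊕b5⊕b7 = 1⊕1⊕1⊕0 = 1
s2: b2⊕b3⊕b6⊕b7 = 1⊕1⊕0⊕0 = 0
s4: b4⊕b5⊕b6⊕b7 = 1⊕1⊕0⊕0 = 0
Syndrome (s4...s1) = 001 → position 1.
Overall parity (XOR of all 8 bits, including p0): 0⊕1⊕1⊕1⊕1⊕1⊕0⊕0 = 1
Overall=1, syndrome position=1 → single-bit error at position 1.

single 1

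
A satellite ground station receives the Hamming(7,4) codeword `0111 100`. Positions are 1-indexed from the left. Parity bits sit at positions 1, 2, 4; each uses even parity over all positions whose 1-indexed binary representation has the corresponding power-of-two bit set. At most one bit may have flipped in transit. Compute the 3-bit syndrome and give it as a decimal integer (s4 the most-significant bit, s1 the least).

0

s1: b1⊕b3⊕b5⊕b7 = 0⊕1⊕1⊕0 = 0
s2: b2⊕b3⊕b6⊕b7 = 1⊕1⊕0⊕0 = 0
s4: b4⊕b5⊕b6⊕b7 = 1⊕1⊕0⊕0 = 0
Syndrome (s4...s1) = 000 → position 0 (no error).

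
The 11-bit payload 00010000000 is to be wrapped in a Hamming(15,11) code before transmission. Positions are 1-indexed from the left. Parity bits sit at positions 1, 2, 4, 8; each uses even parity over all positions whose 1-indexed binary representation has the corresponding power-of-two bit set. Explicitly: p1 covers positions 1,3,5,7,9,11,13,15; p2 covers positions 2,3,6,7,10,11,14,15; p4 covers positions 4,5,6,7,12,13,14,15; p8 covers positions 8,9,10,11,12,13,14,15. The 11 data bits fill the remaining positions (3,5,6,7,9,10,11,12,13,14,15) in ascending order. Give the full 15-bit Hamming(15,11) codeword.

Place data bits at non-power-of-two positions: b3=0, b5=0, b6=0, b7=1, b9=0, b10=0, b11=0, b12=0, b13=0, b14=0, b15=0.
p1 = XOR of data positions {3,5,7,9,11,13,15} = 0⊕0⊕1⊕0⊕0⊕0⊕0 = 1
p2 = XOR of data positions {3,6,7,10,11,14,15} = 0⊕0⊕1⊕0⊕0⊕0⊕0 = 1
p4 = XOR of data positions {5,6,7,12,13,14,15} = 0⊕0⊕1⊕0⊕0⊕0⊕0 = 1
p8 = XOR of data positions {9,10,11,12,13,14,15} = 0⊕0⊕0⊕0⊕0⊕0⊕0 = 0
Codeword b1..b15 = 110100100000000

110100100000000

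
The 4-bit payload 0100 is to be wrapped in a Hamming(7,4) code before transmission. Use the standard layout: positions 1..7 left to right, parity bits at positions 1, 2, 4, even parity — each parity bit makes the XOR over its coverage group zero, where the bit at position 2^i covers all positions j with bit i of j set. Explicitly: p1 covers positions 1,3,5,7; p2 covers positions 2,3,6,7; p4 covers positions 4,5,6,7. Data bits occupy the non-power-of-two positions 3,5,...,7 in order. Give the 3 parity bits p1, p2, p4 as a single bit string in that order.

Place data bits at non-power-of-two positions: b3=0, b5=1, b6=0, b7=0.
p1 = XOR of data positions {3,5,7} = 0⊕1⊕0 = 1
p2 = XOR of data positions {3,6,7} = 0⊕0⊕0 = 0
p4 = XOR of data positions {5,6,7} = 1⊕0⊕0 = 1
Parity bits p1,p2,p4 = 101

101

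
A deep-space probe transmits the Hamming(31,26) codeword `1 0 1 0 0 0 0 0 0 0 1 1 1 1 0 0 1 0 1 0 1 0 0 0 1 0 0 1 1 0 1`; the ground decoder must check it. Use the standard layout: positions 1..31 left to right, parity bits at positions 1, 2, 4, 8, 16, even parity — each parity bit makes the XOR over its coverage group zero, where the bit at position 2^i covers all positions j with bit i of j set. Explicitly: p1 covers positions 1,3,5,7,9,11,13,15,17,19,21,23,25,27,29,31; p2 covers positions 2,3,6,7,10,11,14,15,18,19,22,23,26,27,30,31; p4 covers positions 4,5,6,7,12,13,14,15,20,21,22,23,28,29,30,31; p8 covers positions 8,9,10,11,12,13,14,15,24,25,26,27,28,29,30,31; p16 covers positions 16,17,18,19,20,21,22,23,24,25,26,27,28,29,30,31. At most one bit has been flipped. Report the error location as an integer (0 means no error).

22

s1: b1⊕b3⊕b5⊕b7⊕b9⊕b11⊕b13⊕b15⊕b17⊕b19⊕b21⊕b23⊕b25⊕b27⊕b29⊕b31 = 1⊕1⊕0⊕0⊕0⊕1⊕1⊕0⊕1⊕1⊕1⊕0⊕1⊕0⊕1⊕1 = 0
s2: b2⊕b3⊕b6⊕b7⊕b10⊕b11⊕b14⊕b15⊕b18⊕b19⊕b22⊕b23⊕b26⊕b27⊕b30⊕b31 = 0⊕1⊕0⊕0⊕0⊕1⊕1⊕0⊕0⊕1⊕0⊕0⊕0⊕0⊕0⊕1 = 1
s4: b4⊕b5⊕b6⊕b7⊕b12⊕b13⊕b14⊕b15⊕b20⊕b21⊕b22⊕b23⊕b28⊕b29⊕b30⊕b31 = 0⊕0⊕0⊕0⊕1⊕1⊕1⊕0⊕0⊕1⊕0⊕0⊕1⊕1⊕0⊕1 = 1
s8: b8⊕b9⊕b10⊕b11⊕b12⊕b13⊕b14⊕b15⊕b24⊕b25⊕b26⊕b27⊕b28⊕b29⊕b30⊕b31 = 0⊕0⊕0⊕1⊕1⊕1⊕1⊕0⊕0⊕1⊕0⊕0⊕1⊕1⊕0⊕1 = 0
s16: b16⊕b17⊕b18⊕b19⊕b20⊕b21⊕b22⊕b23⊕b24⊕b25⊕b26⊕b27⊕b28⊕b29⊕b30⊕b31 = 0⊕1⊕0⊕1⊕0⊕1⊕0⊕0⊕0⊕1⊕0⊕0⊕1⊕1⊕0⊕1 = 1
Syndrome (s16...s1) = 10110 → position 22.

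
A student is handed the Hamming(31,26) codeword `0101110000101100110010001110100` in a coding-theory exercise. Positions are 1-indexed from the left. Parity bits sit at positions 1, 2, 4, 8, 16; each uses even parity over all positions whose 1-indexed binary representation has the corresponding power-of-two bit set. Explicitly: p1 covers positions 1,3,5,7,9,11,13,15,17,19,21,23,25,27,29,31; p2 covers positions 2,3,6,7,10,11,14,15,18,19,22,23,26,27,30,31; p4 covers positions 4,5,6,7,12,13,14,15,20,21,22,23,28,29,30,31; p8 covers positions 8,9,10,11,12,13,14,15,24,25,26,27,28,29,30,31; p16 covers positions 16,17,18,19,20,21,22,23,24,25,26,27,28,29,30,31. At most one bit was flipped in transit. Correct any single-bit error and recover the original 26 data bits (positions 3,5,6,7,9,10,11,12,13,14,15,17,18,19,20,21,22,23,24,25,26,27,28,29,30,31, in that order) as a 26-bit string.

01100010110110010001110110

s1: b1⊕b3⊕b5⊕b7⊕b9⊕b11⊕b13⊕b15⊕b17⊕b19⊕b21⊕b23⊕b25⊕b27⊕b29⊕b31 = 0⊕0⊕1⊕0⊕0⊕1⊕1⊕0⊕1⊕0⊕1⊕0⊕1⊕1⊕1⊕0 = 0
s2: b2⊕b3⊕b6⊕b7⊕b10⊕b11⊕b14⊕b15⊕b18⊕b19⊕b22⊕b23⊕b26⊕b27⊕b30⊕b31 = 1⊕0⊕1⊕0⊕0⊕1⊕1⊕0⊕1⊕0⊕0⊕0⊕1⊕1⊕0⊕0 = 1
s4: b4⊕b5⊕b6⊕b7⊕b12⊕b13⊕b14⊕b15⊕b20⊕b21⊕b22⊕b23⊕b28⊕b29⊕b30⊕b31 = 1⊕1⊕1⊕0⊕0⊕1⊕1⊕0⊕0⊕1⊕0⊕0⊕0⊕1⊕0⊕0 = 1
s8: b8⊕b9⊕b10⊕b11⊕b12⊕b13⊕b14⊕b15⊕b24⊕b25⊕b26⊕b27⊕b28⊕b29⊕b30⊕b31 = 0⊕0⊕0⊕1⊕0⊕1⊕1⊕0⊕0⊕1⊕1⊕1⊕0⊕1⊕0⊕0 = 1
s16: b16⊕b17⊕b18⊕b19⊕b20⊕b21⊕b22⊕b23⊕b24⊕b25⊕b26⊕b27⊕b28⊕b29⊕b30⊕b31 = 0⊕1⊕1⊕0⊕0⊕1⊕0⊕0⊕0⊕1⊕1⊕1⊕0⊕1⊕0⊕0 = 1
Syndrome (s16...s1) = 11110 → position 30.
Flip bit 30: corrected codeword = 0101110000101100110010001110110
Data bits at positions 3,5,6,7,9,10,11,12,13,14,15,17,18,19,20,21,22,23,24,25,26,27,28,29,30,31: 01100010110110010001110110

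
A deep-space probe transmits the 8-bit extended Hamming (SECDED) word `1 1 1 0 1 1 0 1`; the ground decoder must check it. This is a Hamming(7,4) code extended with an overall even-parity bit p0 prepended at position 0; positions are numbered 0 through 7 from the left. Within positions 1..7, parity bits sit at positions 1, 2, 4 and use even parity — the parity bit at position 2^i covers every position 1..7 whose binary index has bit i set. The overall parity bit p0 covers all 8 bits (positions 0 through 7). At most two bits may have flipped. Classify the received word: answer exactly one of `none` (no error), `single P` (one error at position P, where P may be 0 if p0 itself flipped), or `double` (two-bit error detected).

s1: b1⊕b3⊕b5⊕b7 = 1⊕0⊕1⊕1 = 1
s2: b2⊕b3⊕b6⊕b7 = 1⊕0⊕0⊕1 = 0
s4: b4⊕b5⊕b6⊕b7 = 1⊕1⊕0⊕1 = 1
Syndrome (s4...s1) = 101 → position 5.
Overall parity (XOR of all 8 bits, including p0): 1⊕1⊕1⊕0⊕1⊕1⊕0⊕1 = 0
Overall=0, syndrome position=5 → double-bit error detected (uncorrectable).

double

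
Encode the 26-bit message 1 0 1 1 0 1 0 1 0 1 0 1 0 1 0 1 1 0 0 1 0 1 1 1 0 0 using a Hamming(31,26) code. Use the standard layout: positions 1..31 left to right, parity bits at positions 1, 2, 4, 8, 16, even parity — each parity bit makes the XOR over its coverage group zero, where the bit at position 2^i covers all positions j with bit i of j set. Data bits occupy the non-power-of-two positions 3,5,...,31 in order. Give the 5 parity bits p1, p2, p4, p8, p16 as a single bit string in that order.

Place data bits at non-power-of-two positions: b3=1, b5=0, b6=1, b7=1, b9=0, b10=1, b11=0, b12=1, b13=0, b14=1, b15=0, b17=1, b18=0, b19=1, b20=0, b21=1, b22=1, b23=0, b24=0, b25=1, b26=0, b27=1, b28=1, b29=1, b30=0, b31=0.
p1 = XOR of data positions {3,5,7,9,11,13,15,17,19,21,23,25,27,29,31} = 1⊕0⊕1⊕0⊕0⊕0⊕0⊕1⊕1⊕1⊕0⊕1⊕1⊕1⊕0 = 0
p2 = XOR of data positions {3,6,7,10,11,14,15,18,19,22,23,26,27,30,31} = 1⊕1⊕1⊕1⊕0⊕1⊕0⊕0⊕1⊕1⊕0⊕0⊕1⊕0⊕0 = 0
p4 = XOR of data positions {5,6,7,12,13,14,15,20,21,22,23,28,29,30,31} = 0⊕1⊕1⊕1⊕0⊕1⊕0⊕0⊕1⊕1⊕0⊕1⊕1⊕0⊕0 = 0
p8 = XOR of data positions {9,10,11,12,13,14,15,24,25,26,27,28,29,30,31} = 0⊕1⊕0⊕1⊕0⊕1⊕0⊕0⊕1⊕0⊕1⊕1⊕1⊕0⊕0 = 1
p16 = XOR of data positions {17,18,19,20,21,22,23,24,25,26,27,28,29,30,31} = 1⊕0⊕1⊕0⊕1⊕1⊕0⊕0⊕1⊕0⊕1⊕1⊕1⊕0⊕0 = 0
Parity bits p1,p2,p4,p8,p16 = 00010

00010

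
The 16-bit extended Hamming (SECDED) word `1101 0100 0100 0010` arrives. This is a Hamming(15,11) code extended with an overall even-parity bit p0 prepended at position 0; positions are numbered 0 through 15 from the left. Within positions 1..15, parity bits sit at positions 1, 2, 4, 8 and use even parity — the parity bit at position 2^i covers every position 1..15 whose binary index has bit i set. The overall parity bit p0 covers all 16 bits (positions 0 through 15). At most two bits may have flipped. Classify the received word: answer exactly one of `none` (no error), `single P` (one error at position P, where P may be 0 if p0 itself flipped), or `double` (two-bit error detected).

none

s1: b1⊕b3⊕b5⊕b7⊕b9⊕b11⊕b13⊕b15 = 1⊕1⊕1⊕0⊕1⊕0⊕0⊕0 = 0
s2: b2⊕b3⊕b6⊕b7⊕b10⊕b11⊕b14⊕b15 = 0⊕1⊕0⊕0⊕0⊕0⊕1⊕0 = 0
s4: b4⊕b5⊕b6⊕b7⊕b12⊕b13⊕b14⊕b15 = 0⊕1⊕0⊕0⊕0⊕0⊕1⊕0 = 0
s8: b8⊕b9⊕b10⊕b11⊕b12⊕b13⊕b14⊕b15 = 0⊕1⊕0⊕0⊕0⊕0⊕1⊕0 = 0
Syndrome (s8...s1) = 0000 → position 0 (no error).
Overall parity (XOR of all 16 bits, including p0): 1⊕1⊕0⊕1⊕0⊕1⊕0⊕0⊕0⊕1⊕0⊕0⊕0⊕0⊕1⊕0 = 0
Overall=0, syndrome position=0 → no error.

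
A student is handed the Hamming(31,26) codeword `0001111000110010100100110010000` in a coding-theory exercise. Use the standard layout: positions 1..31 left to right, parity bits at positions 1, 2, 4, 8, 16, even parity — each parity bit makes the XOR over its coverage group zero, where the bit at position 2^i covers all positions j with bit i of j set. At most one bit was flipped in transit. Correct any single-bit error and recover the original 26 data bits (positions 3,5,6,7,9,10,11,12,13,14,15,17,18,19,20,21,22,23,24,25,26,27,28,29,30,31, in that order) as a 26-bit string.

01110011001100100111010000

s1: b1⊕b3⊕b5⊕b7⊕b9⊕b11⊕b13⊕b15⊕b17⊕b19⊕b21⊕b23⊕b25⊕b27⊕b29⊕b31 = 0⊕0⊕1⊕1⊕0⊕1⊕0⊕1⊕1⊕0⊕0⊕1⊕0⊕1⊕0⊕0 = 1
s2: b2⊕b3⊕b6⊕b7⊕b10⊕b11⊕b14⊕b15⊕b18⊕b19⊕b22⊕b23⊕b26⊕b27⊕b30⊕b31 = 0⊕0⊕1⊕1⊕0⊕1⊕0⊕1⊕0⊕0⊕0⊕1⊕0⊕1⊕0⊕0 = 0
s4: b4⊕b5⊕b6⊕b7⊕b12⊕b13⊕b14⊕b15⊕b20⊕b21⊕b22⊕b23⊕b28⊕b29⊕b30⊕b31 = 1⊕1⊕1⊕1⊕1⊕0⊕0⊕1⊕1⊕0⊕0⊕1⊕0⊕0⊕0⊕0 = 0
s8: b8⊕b9⊕b10⊕b11⊕b12⊕b13⊕b14⊕b15⊕b24⊕b25⊕b26⊕b27⊕b28⊕b29⊕b30⊕b31 = 0⊕0⊕0⊕1⊕1⊕0⊕0⊕1⊕1⊕0⊕0⊕1⊕0⊕0⊕0⊕0 = 1
s16: b16⊕b17⊕b18⊕b19⊕b20⊕b21⊕b22⊕b23⊕b24⊕b25⊕b26⊕b27⊕b28⊕b29⊕b30⊕b31 = 0⊕1⊕0⊕0⊕1⊕0⊕0⊕1⊕1⊕0⊕0⊕1⊕0⊕0⊕0⊕0 = 1
Syndrome (s16...s1) = 11001 → position 25.
Flip bit 25: corrected codeword = 0001111000110010100100111010000
Data bits at positions 3,5,6,7,9,10,11,12,13,14,15,17,18,19,20,21,22,23,24,25,26,27,28,29,30,31: 01110011001100100111010000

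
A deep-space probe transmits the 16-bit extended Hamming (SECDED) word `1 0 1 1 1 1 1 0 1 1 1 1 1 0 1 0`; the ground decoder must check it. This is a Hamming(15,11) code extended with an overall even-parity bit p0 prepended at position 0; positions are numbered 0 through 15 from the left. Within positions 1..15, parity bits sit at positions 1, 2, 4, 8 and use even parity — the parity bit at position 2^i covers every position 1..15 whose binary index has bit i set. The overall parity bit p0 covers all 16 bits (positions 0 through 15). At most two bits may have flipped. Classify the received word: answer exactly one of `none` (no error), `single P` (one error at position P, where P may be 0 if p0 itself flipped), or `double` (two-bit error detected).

double

s1: b1⊕b3⊕b5⊕b7⊕b9⊕b11⊕b13⊕b15 = 0⊕1⊕1⊕0⊕1⊕1⊕0⊕0 = 0
s2: b2⊕b3⊕b6⊕b7⊕b10⊕b11⊕b14⊕b15 = 1⊕1⊕1⊕0⊕1⊕1⊕1⊕0 = 0
s4: b4⊕b5⊕b6⊕b7⊕b12⊕b13⊕b14⊕b15 = 1⊕1⊕1⊕0⊕1⊕0⊕1⊕0 = 1
s8: b8⊕b9⊕b10⊕b11⊕b12⊕b13⊕b14⊕b15 = 1⊕1⊕1⊕1⊕1⊕0⊕1⊕0 = 0
Syndrome (s8...s1) = 0100 → position 4.
Overall parity (XOR of all 16 bits, including p0): 1⊕0⊕1⊕1⊕1⊕1⊕1⊕0⊕1⊕1⊕1⊕1⊕1⊕0⊕1⊕0 = 0
Overall=0, syndrome position=4 → double-bit error detected (uncorrectable).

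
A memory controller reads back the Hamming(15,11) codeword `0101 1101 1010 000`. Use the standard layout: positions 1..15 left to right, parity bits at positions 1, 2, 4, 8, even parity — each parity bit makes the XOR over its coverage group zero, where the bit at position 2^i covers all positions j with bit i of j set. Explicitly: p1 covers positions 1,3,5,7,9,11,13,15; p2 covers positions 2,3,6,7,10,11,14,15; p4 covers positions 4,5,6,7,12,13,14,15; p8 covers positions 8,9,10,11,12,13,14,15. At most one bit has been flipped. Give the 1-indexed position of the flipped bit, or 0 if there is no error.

15

s1: b1⊕b3⊕b5⊕b7⊕b9⊕b11⊕b13⊕b15 = 0⊕0⊕1⊕0⊕1⊕1⊕0⊕0 = 1
s2: b2⊕b3⊕b6⊕b7⊕b10⊕b11⊕b14⊕b15 = 1⊕0⊕1⊕0⊕0⊕1⊕0⊕0 = 1
s4: b4⊕b5⊕b6⊕b7⊕b12⊕b13⊕b14⊕b15 = 1⊕1⊕1⊕0⊕0⊕0⊕0⊕0 = 1
s8: b8⊕b9⊕b10⊕b11⊕b12⊕b13⊕b14⊕b15 = 1⊕1⊕0⊕1⊕0⊕0⊕0⊕0 = 1
Syndrome (s8...s1) = 1111 → position 15.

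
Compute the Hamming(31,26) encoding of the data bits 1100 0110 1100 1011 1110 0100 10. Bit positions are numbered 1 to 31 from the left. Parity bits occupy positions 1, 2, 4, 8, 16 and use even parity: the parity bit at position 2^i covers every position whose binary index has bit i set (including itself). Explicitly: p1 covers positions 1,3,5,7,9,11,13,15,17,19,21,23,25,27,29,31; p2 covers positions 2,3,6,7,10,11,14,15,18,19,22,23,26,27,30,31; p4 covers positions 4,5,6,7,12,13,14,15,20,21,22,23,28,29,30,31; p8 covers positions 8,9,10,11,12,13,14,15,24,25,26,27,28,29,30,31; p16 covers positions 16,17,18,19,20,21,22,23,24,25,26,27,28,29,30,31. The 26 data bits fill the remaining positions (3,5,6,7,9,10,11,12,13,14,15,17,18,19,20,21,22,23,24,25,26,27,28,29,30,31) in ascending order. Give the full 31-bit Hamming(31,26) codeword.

Place data bits at non-power-of-two positions: b3=1, b5=1, b6=0, b7=0, b9=0, b10=1, b11=1, b12=0, b13=1, b14=1, b15=0, b17=0, b18=1, b19=0, b20=1, b21=1, b22=1, b23=1, b24=1, b25=0, b26=0, b27=1, b28=0, b29=0, b30=1, b31=0.
p1 = XOR of data positions {3,5,7,9,11,13,15,17,19,21,23,25,27,29,31} = 1⊕1⊕0⊕0⊕1⊕1⊕0⊕0⊕0⊕1⊕1⊕0⊕1⊕0⊕0 = 1
p2 = XOR of data positions {3,6,7,10,11,14,15,18,19,22,23,26,27,30,31} = 1⊕0⊕0⊕1⊕1⊕1⊕0⊕1⊕0⊕1⊕1⊕0⊕1⊕1⊕0 = 1
p4 = XOR of data positions {5,6,7,12,13,14,15,20,21,22,23,28,29,30,31} = 1⊕0⊕0⊕0⊕1⊕1⊕0⊕1⊕1⊕1⊕1⊕0⊕0⊕1⊕0 = 0
p8 = XOR of data positions {9,10,11,12,13,14,15,24,25,26,27,28,29,30,31} = 0⊕1⊕1⊕0⊕1⊕1⊕0⊕1⊕0⊕0⊕1⊕0⊕0⊕1⊕0 = 1
p16 = XOR of data positions {17,18,19,20,21,22,23,24,25,26,27,28,29,30,31} = 0⊕1⊕0⊕1⊕1⊕1⊕1⊕1⊕0⊕0⊕1⊕0⊕0⊕1⊕0 = 0
Codeword b1..b31 = 1110100101101100010111110010010

1110100101101100010111110010010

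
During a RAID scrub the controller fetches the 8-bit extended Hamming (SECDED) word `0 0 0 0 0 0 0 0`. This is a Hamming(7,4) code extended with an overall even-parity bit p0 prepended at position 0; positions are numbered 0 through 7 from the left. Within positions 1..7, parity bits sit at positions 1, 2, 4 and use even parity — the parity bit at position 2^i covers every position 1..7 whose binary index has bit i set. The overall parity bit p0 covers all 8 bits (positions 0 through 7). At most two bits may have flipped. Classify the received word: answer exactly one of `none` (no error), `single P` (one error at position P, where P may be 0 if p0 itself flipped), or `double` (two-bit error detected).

none

s1: b1⊕b3⊕b5⊕b7 = 0⊕0⊕0⊕0 = 0
s2: b2⊕b3⊕b6⊕b7 = 0⊕0⊕0⊕0 = 0
s4: b4⊕b5⊕b6⊕b7 = 0⊕0⊕0⊕0 = 0
Syndrome (s4...s1) = 000 → position 0 (no error).
Overall parity (XOR of all 8 bits, including p0): 0⊕0⊕0⊕0⊕0⊕0⊕0⊕0 = 0
Overall=0, syndrome position=0 → no error.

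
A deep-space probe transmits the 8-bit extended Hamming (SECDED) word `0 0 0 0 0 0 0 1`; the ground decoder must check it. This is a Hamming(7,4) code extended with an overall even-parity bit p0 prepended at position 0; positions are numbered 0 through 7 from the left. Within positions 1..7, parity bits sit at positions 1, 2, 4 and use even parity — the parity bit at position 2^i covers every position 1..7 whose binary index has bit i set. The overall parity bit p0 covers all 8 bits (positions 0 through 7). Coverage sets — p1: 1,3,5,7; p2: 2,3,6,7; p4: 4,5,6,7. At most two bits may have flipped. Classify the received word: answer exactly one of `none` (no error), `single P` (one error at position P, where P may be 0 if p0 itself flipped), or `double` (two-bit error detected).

single 7

s1: b1⊕b3⊕b5⊕b7 = 0⊕0⊕0⊕1 = 1
s2: b2⊕b3⊕b6⊕b7 = 0⊕0⊕0⊕1 = 1
s4: b4⊕b5⊕b6⊕b7 = 0⊕0⊕0⊕1 = 1
Syndrome (s4...s1) = 111 → position 7.
Overall parity (XOR of all 8 bits, including p0): 0⊕0⊕0⊕0⊕0⊕0⊕0⊕1 = 1
Overall=1, syndrome position=7 → single-bit error at position 7.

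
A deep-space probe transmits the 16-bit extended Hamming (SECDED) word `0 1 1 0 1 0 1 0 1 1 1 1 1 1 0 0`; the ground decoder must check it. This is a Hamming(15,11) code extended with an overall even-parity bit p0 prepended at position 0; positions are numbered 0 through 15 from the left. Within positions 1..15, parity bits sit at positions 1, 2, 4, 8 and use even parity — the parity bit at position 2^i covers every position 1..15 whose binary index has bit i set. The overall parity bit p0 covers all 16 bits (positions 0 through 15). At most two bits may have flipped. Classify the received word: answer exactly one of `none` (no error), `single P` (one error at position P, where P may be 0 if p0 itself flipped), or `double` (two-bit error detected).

s1: b1⊕b3⊕b5⊕b7⊕b9⊕b11⊕b13⊕b15 = 1⊕0⊕0⊕0⊕1⊕1⊕1⊕0 = 0
s2: b2⊕b3⊕b6⊕b7⊕b10⊕b11⊕b14⊕b15 = 1⊕0⊕1⊕0⊕1⊕1⊕0⊕0 = 0
s4: b4⊕b5⊕b6⊕b7⊕b12⊕b13⊕b14⊕b15 = 1⊕0⊕1⊕0⊕1⊕1⊕0⊕0 = 0
s8: b8⊕b9⊕b10⊕b11⊕b12⊕b13⊕b14⊕b15 = 1⊕1⊕1⊕1⊕1⊕1⊕0⊕0 = 0
Syndrome (s8...s1) = 0000 → position 0 (no error).
Overall parity (XOR of all 16 bits, including p0): 0⊕1⊕1⊕0⊕1⊕0⊕1⊕0⊕1⊕1⊕1⊕1⊕1⊕1⊕0⊕0 = 0
Overall=0, syndrome position=0 → no error.

none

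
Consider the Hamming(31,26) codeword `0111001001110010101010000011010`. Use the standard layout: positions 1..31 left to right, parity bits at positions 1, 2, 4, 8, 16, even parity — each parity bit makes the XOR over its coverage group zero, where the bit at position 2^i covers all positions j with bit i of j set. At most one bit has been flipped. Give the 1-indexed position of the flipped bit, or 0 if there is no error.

14

s1: b1⊕b3⊕b5⊕b7⊕b9⊕b11⊕b13⊕b15⊕b17⊕b19⊕b21⊕b23⊕b25⊕b27⊕b29⊕b31 = 0⊕1⊕0⊕1⊕0⊕1⊕0⊕1⊕1⊕1⊕1⊕0⊕0⊕1⊕0⊕0 = 0
s2: b2⊕b3⊕b6⊕b7⊕b10⊕b11⊕b14⊕b15⊕b18⊕b19⊕b22⊕b23⊕b26⊕b27⊕b30⊕b31 = 1⊕1⊕0⊕1⊕1⊕1⊕0⊕1⊕0⊕1⊕0⊕0⊕0⊕1⊕1⊕0 = 1
s4: b4⊕b5⊕b6⊕b7⊕b12⊕b13⊕b14⊕b15⊕b20⊕b21⊕b22⊕b23⊕b28⊕b29⊕b30⊕b31 = 1⊕0⊕0⊕1⊕1⊕0⊕0⊕1⊕0⊕1⊕0⊕0⊕1⊕0⊕1⊕0 = 1
s8: b8⊕b9⊕b10⊕b11⊕b12⊕b13⊕b14⊕b15⊕b24⊕b25⊕b26⊕b27⊕b28⊕b29⊕b30⊕b31 = 0⊕0⊕1⊕1⊕1⊕0⊕0⊕1⊕0⊕0⊕0⊕1⊕1⊕0⊕1⊕0 = 1
s16: b16⊕b17⊕b18⊕b19⊕b20⊕b21⊕b22⊕b23⊕b24⊕b25⊕b26⊕b27⊕b28⊕b29⊕b30⊕b31 = 0⊕1⊕0⊕1⊕0⊕1⊕0⊕0⊕0⊕0⊕0⊕1⊕1⊕0⊕1⊕0 = 0
Syndrome (s16...s1) = 01110 → position 14.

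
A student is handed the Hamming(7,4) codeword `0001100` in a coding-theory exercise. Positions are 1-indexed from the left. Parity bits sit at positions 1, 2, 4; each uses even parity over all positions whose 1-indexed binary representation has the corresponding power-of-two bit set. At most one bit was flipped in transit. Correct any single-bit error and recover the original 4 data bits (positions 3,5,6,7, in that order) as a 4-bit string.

s1: b1⊕b3⊕b5⊕b7 = 0⊕0⊕1⊕0 = 1
s2: b2⊕b3⊕b6⊕b7 = 0⊕0⊕0⊕0 = 0
s4: b4⊕b5⊕b6⊕b7 = 1⊕1⊕0⊕0 = 0
Syndrome (s4...s1) = 001 → position 1.
Flip bit 1: corrected codeword = 1001100
Data bits at positions 3,5,6,7: 0100

0100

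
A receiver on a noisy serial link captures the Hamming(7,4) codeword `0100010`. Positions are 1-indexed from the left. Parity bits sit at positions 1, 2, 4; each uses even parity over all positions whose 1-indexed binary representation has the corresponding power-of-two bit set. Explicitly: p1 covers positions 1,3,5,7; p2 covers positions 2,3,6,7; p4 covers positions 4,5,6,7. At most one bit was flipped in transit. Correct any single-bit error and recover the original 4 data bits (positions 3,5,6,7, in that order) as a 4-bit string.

s1: b1⊕b3⊕b5⊕b7 = 0⊕0⊕0⊕0 = 0
s2: b2⊕b3⊕b6⊕b7 = 1⊕0⊕1⊕0 = 0
s4: b4⊕b5⊕b6⊕b7 = 0⊕0⊕1⊕0 = 1
Syndrome (s4...s1) = 100 → position 4.
Flip bit 4: corrected codeword = 0101010
Data bits at positions 3,5,6,7: 0010

0010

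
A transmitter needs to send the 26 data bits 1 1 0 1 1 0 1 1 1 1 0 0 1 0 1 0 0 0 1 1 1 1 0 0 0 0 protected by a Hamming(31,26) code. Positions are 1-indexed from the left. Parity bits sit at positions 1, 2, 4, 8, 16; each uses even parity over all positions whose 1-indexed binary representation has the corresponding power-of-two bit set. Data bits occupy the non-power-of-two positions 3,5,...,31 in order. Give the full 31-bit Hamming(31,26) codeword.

0110101110111100010100011110000

Place data bits at non-power-of-two positions: b3=1, b5=1, b6=0, b7=1, b9=1, b10=0, b11=1, b12=1, b13=1, b14=1, b15=0, b17=0, b18=1, b19=0, b20=1, b21=0, b22=0, b23=0, b24=1, b25=1, b26=1, b27=1, b28=0, b29=0, b30=0, b31=0.
p1 = XOR of data positions {3,5,7,9,11,13,15,17,19,21,23,25,27,29,31} = 1⊕1⊕1⊕1⊕1⊕1⊕0⊕0⊕0⊕0⊕0⊕1⊕1⊕0⊕0 = 0
p2 = XOR of data positions {3,6,7,10,11,14,15,18,19,22,23,26,27,30,31} = 1⊕0⊕1⊕0⊕1⊕1⊕0⊕1⊕0⊕0⊕0⊕1⊕1⊕0⊕0 = 1
p4 = XOR of data positions {5,6,7,12,13,14,15,20,21,22,23,28,29,30,31} = 1⊕0⊕1⊕1⊕1⊕1⊕0⊕1⊕0⊕0⊕0⊕0⊕0⊕0⊕0 = 0
p8 = XOR of data positions {9,10,11,12,13,14,15,24,25,26,27,28,29,30,31} = 1⊕0⊕1⊕1⊕1⊕1⊕0⊕1⊕1⊕1⊕1⊕0⊕0⊕0⊕0 = 1
p16 = XOR of data positions {17,18,19,20,21,22,23,24,25,26,27,28,29,30,31} = 0⊕1⊕0⊕1⊕0⊕0⊕0⊕1⊕1⊕1⊕1⊕0⊕0⊕0⊕0 = 0
Codeword b1..b31 = 0110101110111100010100011110000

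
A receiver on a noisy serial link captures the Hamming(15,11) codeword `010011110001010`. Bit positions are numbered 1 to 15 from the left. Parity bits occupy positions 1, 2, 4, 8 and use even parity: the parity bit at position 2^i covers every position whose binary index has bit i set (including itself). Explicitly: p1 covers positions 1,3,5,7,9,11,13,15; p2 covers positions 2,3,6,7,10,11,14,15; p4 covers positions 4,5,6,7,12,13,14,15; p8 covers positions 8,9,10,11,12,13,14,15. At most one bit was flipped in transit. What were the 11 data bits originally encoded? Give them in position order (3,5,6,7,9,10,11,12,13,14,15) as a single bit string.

s1: b1⊕b3⊕b5⊕b7⊕b9⊕b11⊕b13⊕b15 = 0⊕0⊕1⊕1⊕0⊕0⊕0⊕0 = 0
s2: b2⊕b3⊕b6⊕b7⊕b10⊕b11⊕b14⊕b15 = 1⊕0⊕1⊕1⊕0⊕0⊕1⊕0 = 0
s4: b4⊕b5⊕b6⊕b7⊕b12⊕b13⊕b14⊕b15 = 0⊕1⊕1⊕1⊕1⊕0⊕1⊕0 = 1
s8: b8⊕b9⊕b10⊕b11⊕b12⊕b13⊕b14⊕b15 = 1⊕0⊕0⊕0⊕1⊕0⊕1⊕0 = 1
Syndrome (s8...s1) = 1100 → position 12.
Flip bit 12: corrected codeword = 010011110000010
Data bits at positions 3,5,6,7,9,10,11,12,13,14,15: 01110000010

01110000010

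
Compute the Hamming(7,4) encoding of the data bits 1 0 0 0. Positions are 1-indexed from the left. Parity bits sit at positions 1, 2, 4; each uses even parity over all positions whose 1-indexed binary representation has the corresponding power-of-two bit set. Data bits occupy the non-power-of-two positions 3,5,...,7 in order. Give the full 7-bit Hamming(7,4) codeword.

1110000

Place data bits at non-power-of-two positions: b3=1, b5=0, b6=0, b7=0.
p1 = XOR of data positions {3,5,7} = 1⊕0⊕0 = 1
p2 = XOR of data positions {3,6,7} = 1⊕0⊕0 = 1
p4 = XOR of data positions {5,6,7} = 0⊕0⊕0 = 0
Codeword b1..b7 = 1110000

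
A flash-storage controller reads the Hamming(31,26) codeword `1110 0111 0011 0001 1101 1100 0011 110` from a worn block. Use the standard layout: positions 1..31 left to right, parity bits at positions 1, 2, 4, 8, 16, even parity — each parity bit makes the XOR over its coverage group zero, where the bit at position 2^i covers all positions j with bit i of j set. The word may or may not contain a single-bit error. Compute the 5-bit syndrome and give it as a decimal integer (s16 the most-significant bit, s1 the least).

s1: b1⊕b3⊕b5⊕b7⊕b9⊕b11⊕b13⊕b15⊕b17⊕b19⊕b21⊕b23⊕b25⊕b27⊕b29⊕b31 = 1⊕1⊕0⊕1⊕0⊕1⊕0⊕0⊕1⊕0⊕1⊕0⊕0⊕1⊕1⊕0 = 0
s2: b2⊕b3⊕b6⊕b7⊕b10⊕b11⊕b14⊕b15⊕b18⊕b19⊕b22⊕b23⊕b26⊕b27⊕b30⊕b31 = 1⊕1⊕1⊕1⊕0⊕1⊕0⊕0⊕1⊕0⊕1⊕0⊕0⊕1⊕1⊕0 = 1
s4: b4⊕b5⊕b6⊕b7⊕b12⊕b13⊕b14⊕b15⊕b20⊕b21⊕b22⊕b23⊕b28⊕b29⊕b30⊕b31 = 0⊕0⊕1⊕1⊕1⊕0⊕0⊕0⊕1⊕1⊕1⊕0⊕1⊕1⊕1⊕0 = 1
s8: b8⊕b9⊕b10⊕b11⊕b12⊕b13⊕b14⊕b15⊕b24⊕b25⊕b26⊕b27⊕b28⊕b29⊕b30⊕b31 = 1⊕0⊕0⊕1⊕1⊕0⊕0⊕0⊕0⊕0⊕0⊕1⊕1⊕1⊕1⊕0 = 1
s16: b16⊕b17⊕b18⊕b19⊕b20⊕b21⊕b22⊕b23⊕b24⊕b25⊕b26⊕b27⊕b28⊕b29⊕b30⊕b31 = 1⊕1⊕1⊕0⊕1⊕1⊕1⊕0⊕0⊕0⊕0⊕1⊕1⊕1⊕1⊕0 = 0
Syndrome (s16...s1) = 01110 → position 14.

14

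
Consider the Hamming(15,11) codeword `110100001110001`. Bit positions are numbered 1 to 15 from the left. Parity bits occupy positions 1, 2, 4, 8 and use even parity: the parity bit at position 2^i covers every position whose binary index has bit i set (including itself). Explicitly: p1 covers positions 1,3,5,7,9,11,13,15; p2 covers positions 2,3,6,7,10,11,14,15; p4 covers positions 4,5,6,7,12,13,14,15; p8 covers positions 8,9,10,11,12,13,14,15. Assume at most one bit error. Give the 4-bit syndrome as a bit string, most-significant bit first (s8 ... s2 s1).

s1: b1⊕b3⊕b5⊕b7⊕b9⊕b11⊕b13⊕b15 = 1⊕0⊕0⊕0⊕1⊕1⊕0⊕1 = 0
s2: b2⊕b3⊕b6⊕b7⊕b10⊕b11⊕b14⊕b15 = 1⊕0⊕0⊕0⊕1⊕1⊕0⊕1 = 0
s4: b4⊕b5⊕b6⊕b7⊕b12⊕b13⊕b14⊕b15 = 1⊕0⊕0⊕0⊕0⊕0⊕0⊕1 = 0
s8: b8⊕b9⊕b10⊕b11⊕b12⊕b13⊕b14⊕b15 = 0⊕1⊕1⊕1⊕0⊕0⊕0⊕1 = 0
Syndrome (s8...s1) = 0000 → position 0 (no error).

0000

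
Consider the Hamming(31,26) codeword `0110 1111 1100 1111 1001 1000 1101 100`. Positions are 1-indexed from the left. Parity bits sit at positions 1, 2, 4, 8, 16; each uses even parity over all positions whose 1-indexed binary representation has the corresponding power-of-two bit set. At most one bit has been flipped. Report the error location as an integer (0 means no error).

s1: b1⊕b3⊕b5⊕b7⊕b9⊕b11⊕b13⊕b15⊕b17⊕b19⊕b21⊕b23⊕b25⊕b27⊕b29⊕b31 = 0⊕1⊕1⊕1⊕1⊕0⊕1⊕1⊕1⊕0⊕1⊕0⊕1⊕0⊕1⊕0 = 0
s2: b2⊕b3⊕b6⊕b7⊕b10⊕b11⊕b14⊕b15⊕b18⊕b19⊕b22⊕b23⊕b26⊕b27⊕b30⊕b31 = 1⊕1⊕1⊕1⊕1⊕0⊕1⊕1⊕0⊕0⊕0⊕0⊕1⊕0⊕0⊕0 = 0
s4: b4⊕b5⊕b6⊕b7⊕b12⊕b13⊕b14⊕b15⊕b20⊕b21⊕b22⊕b23⊕b28⊕b29⊕b30⊕b31 = 0⊕1⊕1⊕1⊕0⊕1⊕1⊕1⊕1⊕1⊕0⊕0⊕1⊕1⊕0⊕0 = 0
s8: b8⊕b9⊕b10⊕b11⊕b12⊕b13⊕b14⊕b15⊕b24⊕b25⊕b26⊕b27⊕b28⊕b29⊕b30⊕b31 = 1⊕1⊕1⊕0⊕0⊕1⊕1⊕1⊕0⊕1⊕1⊕0⊕1⊕1⊕0⊕0 = 0
s16: b16⊕b17⊕b18⊕b19⊕b20⊕b21⊕b22⊕b23⊕b24⊕b25⊕b26⊕b27⊕b28⊕b29⊕b30⊕b31 = 1⊕1⊕0⊕0⊕1⊕1⊕0⊕0⊕0⊕1⊕1⊕0⊕1⊕1⊕0⊕0 = 0
Syndrome (s16...s1) = 00000 → position 0 (no error).

0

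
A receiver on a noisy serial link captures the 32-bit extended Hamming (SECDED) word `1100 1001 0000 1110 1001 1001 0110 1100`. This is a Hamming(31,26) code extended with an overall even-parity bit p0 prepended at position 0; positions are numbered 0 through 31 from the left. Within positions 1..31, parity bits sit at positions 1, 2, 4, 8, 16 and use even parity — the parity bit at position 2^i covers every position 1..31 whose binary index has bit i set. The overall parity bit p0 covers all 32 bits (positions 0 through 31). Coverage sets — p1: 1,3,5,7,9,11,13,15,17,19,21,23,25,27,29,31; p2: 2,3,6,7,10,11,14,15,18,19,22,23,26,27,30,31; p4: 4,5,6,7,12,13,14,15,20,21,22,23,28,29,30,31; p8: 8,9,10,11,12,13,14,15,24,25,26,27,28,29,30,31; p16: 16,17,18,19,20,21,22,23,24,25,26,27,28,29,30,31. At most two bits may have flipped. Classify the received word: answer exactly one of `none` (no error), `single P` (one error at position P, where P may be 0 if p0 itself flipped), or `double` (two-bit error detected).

s1: b1⊕b3⊕b5⊕b7⊕b9⊕b11⊕b13⊕b15⊕b17⊕b19⊕b21⊕b23⊕b25⊕b27⊕b29⊕b31 = 1⊕0⊕0⊕1⊕0⊕0⊕1⊕0⊕0⊕1⊕0⊕1⊕1⊕0⊕1⊕0 = 1
s2: b2⊕b3⊕b6⊕b7⊕b10⊕b11⊕b14⊕b15⊕b18⊕b19⊕b22⊕b23⊕b26⊕b27⊕b30⊕b31 = 0⊕0⊕0⊕1⊕0⊕0⊕1⊕0⊕0⊕1⊕0⊕1⊕1⊕0⊕0⊕0 = 1
s4: b4⊕b5⊕b6⊕b7⊕b12⊕b13⊕b14⊕b15⊕b20⊕b21⊕b22⊕b23⊕b28⊕b29⊕b30⊕b31 = 1⊕0⊕0⊕1⊕1⊕1⊕1⊕0⊕1⊕0⊕0⊕1⊕1⊕1⊕0⊕0 = 1
s8: b8⊕b9⊕b10⊕b11⊕b12⊕b13⊕b14⊕b15⊕b24⊕b25⊕b26⊕b27⊕b28⊕b29⊕b30⊕b31 = 0⊕0⊕0⊕0⊕1⊕1⊕1⊕0⊕0⊕1⊕1⊕0⊕1⊕1⊕0⊕0 = 1
s16: b16⊕b17⊕b18⊕b19⊕b20⊕b21⊕b22⊕b23⊕b24⊕b25⊕b26⊕b27⊕b28⊕b29⊕b30⊕b31 = 1⊕0⊕0⊕1⊕1⊕0⊕0⊕1⊕0⊕1⊕1⊕0⊕1⊕1⊕0⊕0 = 0
Syndrome (s16...s1) = 01111 → position 15.
Overall parity (XOR of all 32 bits, including p0): 1⊕1⊕0⊕0⊕1⊕0⊕0⊕1⊕0⊕0⊕0⊕0⊕1⊕1⊕1⊕0⊕1⊕0⊕0⊕1⊕1⊕0⊕0⊕1⊕0⊕1⊕1⊕0⊕1⊕1⊕0⊕0 = 1
Overall=1, syndrome position=15 → single-bit error at position 15.

single 15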